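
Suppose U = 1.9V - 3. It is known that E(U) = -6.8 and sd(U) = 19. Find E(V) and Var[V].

E(V) = -2, Var[V] = 100

From U = 1.9V - 3: E(U) = a·E(V) + b, so E(V) = (E(U) − b)/a = (-6.8 − (-3))/1.9 = -2.
Var[U] = 19² = 361.
Var[U] = a²·Var[V], so Var[V] = 361/1.9² = 100.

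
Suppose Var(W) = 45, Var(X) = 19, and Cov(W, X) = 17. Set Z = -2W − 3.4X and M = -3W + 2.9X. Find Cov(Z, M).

By bilinearity, Cov(Z, M) = ac·Var(W) + bd·Var(X) + (ad+bc)·Cov(W, X), with a=-2, b=-3.4, c=-3, d=2.9.
ac·Var(W) = (-2)·(-3)·45 = 270
bd·Var(X) = (-3.4)·2.9·19 = -187.34
(ad+bc)·Cov(W, X) = (4.4)·17 = 74.8
Cov(Z, M) = 270 + (-187.34) + 74.8 = 157.46.

Cov(Z, M) = 157.46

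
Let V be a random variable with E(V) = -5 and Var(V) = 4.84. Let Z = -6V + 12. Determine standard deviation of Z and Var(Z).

Z = -6V + 12 is linear with a = -6, b = 12.
standard deviation of V = √4.84 = 2.2.
standard deviation of Z = |a|·standard deviation of V = |-6|·2.2 = 13.2.
Var(Z) = a²·Var(V) = (-6)²·4.84 = 174.24 (the additive constant 12 does not affect variance).

standard deviation of Z = 13.2, Var(Z) = 174.24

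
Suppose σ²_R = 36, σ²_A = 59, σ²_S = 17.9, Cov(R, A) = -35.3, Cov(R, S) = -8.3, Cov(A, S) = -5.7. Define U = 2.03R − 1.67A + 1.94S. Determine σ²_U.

σ²_U = a²·σ²_R + b²·σ²_A + c²·σ²_S + 2ab·Cov(R, A) + 2ac·Cov(R, S) + 2bc·Cov(A, S), with a = 2.03, b = -1.67, c = 1.94.
= 148.3524 + 164.5451 + 67.36844 + 239.34106 + (-65.37412) + 36.93372
= 591.1666.

σ²_U = 591.1666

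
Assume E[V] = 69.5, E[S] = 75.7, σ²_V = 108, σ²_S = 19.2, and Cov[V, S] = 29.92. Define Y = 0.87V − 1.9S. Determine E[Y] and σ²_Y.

E[Y] = 0.87·E[V] + (-1.9)·E[S] = 0.87·69.5 + (-1.9)·75.7 = -83.365.
σ²_Y = a²·σ²_V + b²·σ²_S + 2ab·Cov[V, S] with a = 0.87, b = -1.9.
= 0.87²·108 + (-1.9)²·19.2 + 2·0.87·(-1.9)·29.92
= 81.7452 + 69.312 + (-98.91552) = 52.14168.

E[Y] = -83.365, σ²_Y = 52.14168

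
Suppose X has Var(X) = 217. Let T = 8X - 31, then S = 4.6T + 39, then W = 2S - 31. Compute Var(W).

Var(W) = 1175480.32

Var(T) = 8²·217 = 13888.
Var(S) = 4.6²·13888 = 293870.08.
Var(W) = 2²·293870.08 = 1175480.32.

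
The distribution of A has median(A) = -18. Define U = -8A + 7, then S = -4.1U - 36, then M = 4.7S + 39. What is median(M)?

median(M) = -3039.97

median(U) = (-8)·(-18) + 7 = 151.
median(S) = (-4.1)·151 + (-36) = -655.1.
median(M) = 4.7·(-655.1) + 39 = -3039.97.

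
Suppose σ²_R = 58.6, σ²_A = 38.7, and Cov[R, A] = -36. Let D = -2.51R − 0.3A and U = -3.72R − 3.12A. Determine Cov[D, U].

By bilinearity, Cov[D, U] = ac·σ²_R + bd·σ²_A + (ad+bc)·Cov[R, A], with a=-2.51, b=-0.3, c=-3.72, d=-3.12.
ac·σ²_R = (-2.51)·(-3.72)·58.6 = 547.15992
bd·σ²_A = (-0.3)·(-3.12)·38.7 = 36.2232
(ad+bc)·Cov[R, A] = (8.9472)·(-36) = -322.0992
Cov[D, U] = 547.15992 + 36.2232 + (-322.0992) = 261.28392.

Cov[D, U] = 261.28392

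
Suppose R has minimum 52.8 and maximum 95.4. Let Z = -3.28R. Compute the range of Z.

Range of R = 95.4 − 52.8 = 42.6.
Range(Z) = |a|·Range(R) = |-3.28|·42.6 = 139.728.

Range(Z) = 139.728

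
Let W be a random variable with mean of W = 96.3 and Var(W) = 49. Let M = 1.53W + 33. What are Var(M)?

M = 1.53W + 33 is linear with a = 1.53, b = 33.
Var(M) = a²·Var(W) = 1.53²·49 = 114.7041 (the additive constant 33 does not affect variance).

Var(M) = 114.7041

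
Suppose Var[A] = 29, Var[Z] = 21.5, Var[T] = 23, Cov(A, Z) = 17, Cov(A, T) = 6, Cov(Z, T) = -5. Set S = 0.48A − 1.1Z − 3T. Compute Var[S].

Var[S] = a²·Var[A] + b²·Var[Z] + c²·Var[T] + 2ab·Cov(A, Z) + 2ac·Cov(A, T) + 2bc·Cov(Z, T), with a = 0.48, b = -1.1, c = -3.
= 6.6816 + 26.015 + 207 + (-17.952) + (-17.28) + (-33)
= 171.4646.

Var[S] = 171.4646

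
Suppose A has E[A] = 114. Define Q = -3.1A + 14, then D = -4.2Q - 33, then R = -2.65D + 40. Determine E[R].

E[R] = -3650.072

E[Q] = (-3.1)·114 + 14 = -339.4.
E[D] = (-4.2)·(-339.4) + (-33) = 1392.48.
E[R] = (-2.65)·1392.48 + 40 = -3650.072.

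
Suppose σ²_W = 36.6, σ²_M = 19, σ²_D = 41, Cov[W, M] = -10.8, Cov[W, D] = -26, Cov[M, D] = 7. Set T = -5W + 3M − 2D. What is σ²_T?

σ²_T = 970

σ²_T = a²·σ²_W + b²·σ²_M + c²·σ²_D + 2ab·Cov[W, M] + 2ac·Cov[W, D] + 2bc·Cov[M, D], with a = -5, b = 3, c = -2.
= 915 + 171 + 164 + 324 + (-520) + (-84)
= 970.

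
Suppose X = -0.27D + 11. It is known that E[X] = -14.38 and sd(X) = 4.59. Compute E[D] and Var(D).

From X = -0.27D + 11: E[X] = a·E[D] + b, so E[D] = (E[X] − b)/a = (-14.38 − 11)/(-0.27) = 94.
Var(X) = 4.59² = 21.0681.
Var(X) = a²·Var(D), so Var(D) = 21.0681/(-0.27)² = 289.

E[D] = 94, Var(D) = 289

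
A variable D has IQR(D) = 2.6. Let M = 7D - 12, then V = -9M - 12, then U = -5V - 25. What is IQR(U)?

IQR(M) = |7|·2.6 = 18.2.
IQR(V) = |-9|·18.2 = 163.8.
IQR(U) = |-5|·163.8 = 819.

IQR(U) = 819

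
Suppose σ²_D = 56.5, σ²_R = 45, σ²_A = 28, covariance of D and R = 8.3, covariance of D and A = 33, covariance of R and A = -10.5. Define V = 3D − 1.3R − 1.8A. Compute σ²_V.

σ²_V = a²·σ²_D + b²·σ²_R + c²·σ²_A + 2ab·covariance of D and R + 2ac·covariance of D and A + 2bc·covariance of R and A, with a = 3, b = -1.3, c = -1.8.
= 508.5 + 76.05 + 90.72 + (-64.74) + (-356.4) + (-49.14)
= 204.99.

σ²_V = 204.99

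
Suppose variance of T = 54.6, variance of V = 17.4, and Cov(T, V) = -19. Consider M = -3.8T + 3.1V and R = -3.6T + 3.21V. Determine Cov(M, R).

By bilinearity, Cov(M, R) = ac·variance of T + bd·variance of V + (ad+bc)·Cov(T, V), with a=-3.8, b=3.1, c=-3.6, d=3.21.
ac·variance of T = (-3.8)·(-3.6)·54.6 = 746.928
bd·variance of V = 3.1·3.21·17.4 = 173.1474
(ad+bc)·Cov(T, V) = (-23.358)·(-19) = 443.802
Cov(M, R) = 746.928 + 173.1474 + 443.802 = 1363.8774.

Cov(M, R) = 1363.8774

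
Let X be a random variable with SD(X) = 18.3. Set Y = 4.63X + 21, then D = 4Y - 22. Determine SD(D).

SD(Y) = |4.63|·18.3 = 84.729.
SD(D) = |4|·84.729 = 338.916.

SD(D) = 338.916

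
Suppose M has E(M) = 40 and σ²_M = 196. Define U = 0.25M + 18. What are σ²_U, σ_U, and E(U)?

U = 0.25M + 18 is linear with a = 0.25, b = 18.
σ²_U = a²·σ²_M = 0.25²·196 = 12.25 (the additive constant 18 does not affect variance).
σ_M = √196 = 14.
σ_U = |a|·σ_M = |0.25|·14 = 3.5.
E(U) = a·E(M) + b = 0.25·40 + 18 = 28.

σ²_U = 12.25, σ_U = 3.5, E(U) = 28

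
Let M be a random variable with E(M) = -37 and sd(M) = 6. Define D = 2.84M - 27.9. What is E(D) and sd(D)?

E(D) = -132.98, sd(D) = 17.04

D = 2.84M - 27.9 is linear with a = 2.84, b = -27.9.
E(D) = a·E(M) + b = 2.84·(-37) + (-27.9) = -132.98.
sd(D) = |a|·sd(M) = |2.84|·6 = 17.04.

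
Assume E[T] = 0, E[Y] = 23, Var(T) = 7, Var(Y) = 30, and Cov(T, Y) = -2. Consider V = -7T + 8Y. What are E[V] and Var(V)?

E[V] = (-7)·E[T] + 8·E[Y] = (-7)·0 + 8·23 = 184.
Var(V) = a²·Var(T) + b²·Var(Y) + 2ab·Cov(T, Y) with a = -7, b = 8.
= (-7)²·7 + 8²·30 + 2·(-7)·8·(-2)
= 343 + 1920 + 224 = 2487.

E[V] = 184, Var(V) = 2487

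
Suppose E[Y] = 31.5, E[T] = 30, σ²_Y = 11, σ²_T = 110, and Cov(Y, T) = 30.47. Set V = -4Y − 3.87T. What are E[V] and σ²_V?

E[V] = -242.1, σ²_V = 2766.8102

E[V] = (-4)·E[Y] + (-3.87)·E[T] = (-4)·31.5 + (-3.87)·30 = -242.1.
σ²_V = a²·σ²_Y + b²·σ²_T + 2ab·Cov(Y, T) with a = -4, b = -3.87.
= (-4)²·11 + (-3.87)²·110 + 2·(-4)·(-3.87)·30.47
= 176 + 1647.459 + 943.3512 = 2766.8102.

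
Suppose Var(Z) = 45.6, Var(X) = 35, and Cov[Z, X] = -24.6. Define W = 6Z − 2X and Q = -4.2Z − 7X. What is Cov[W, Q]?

By bilinearity, Cov[W, Q] = ac·Var(Z) + bd·Var(X) + (ad+bc)·Cov[Z, X], with a=6, b=-2, c=-4.2, d=-7.
ac·Var(Z) = 6·(-4.2)·45.6 = -1149.12
bd·Var(X) = (-2)·(-7)·35 = 490
(ad+bc)·Cov[Z, X] = (-33.6)·(-24.6) = 826.56
Cov[W, Q] = -1149.12 + 490 + 826.56 = 167.44.

Cov[W, Q] = 167.44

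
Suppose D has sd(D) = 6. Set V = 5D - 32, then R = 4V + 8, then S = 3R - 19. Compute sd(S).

sd(V) = |5|·6 = 30.
sd(R) = |4|·30 = 120.
sd(S) = |3|·120 = 360.

sd(S) = 360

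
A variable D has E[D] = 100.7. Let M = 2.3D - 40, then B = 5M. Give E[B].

E[B] = 958.05

E[M] = 2.3·100.7 + (-40) = 191.61.
E[B] = 5·191.61 = 958.05.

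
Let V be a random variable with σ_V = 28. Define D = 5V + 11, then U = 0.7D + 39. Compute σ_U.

σ_D = |5|·28 = 140.
σ_U = |0.7|·140 = 98.

σ_U = 98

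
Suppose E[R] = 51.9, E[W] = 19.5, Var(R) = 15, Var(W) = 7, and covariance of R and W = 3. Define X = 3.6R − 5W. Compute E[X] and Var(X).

E[X] = 3.6·E[R] + (-5)·E[W] = 3.6·51.9 + (-5)·19.5 = 89.34.
Var(X) = a²·Var(R) + b²·Var(W) + 2ab·covariance of R and W with a = 3.6, b = -5.
= 3.6²·15 + (-5)²·7 + 2·3.6·(-5)·3
= 194.4 + 175 + (-108) = 261.4.

E[X] = 89.34, Var(X) = 261.4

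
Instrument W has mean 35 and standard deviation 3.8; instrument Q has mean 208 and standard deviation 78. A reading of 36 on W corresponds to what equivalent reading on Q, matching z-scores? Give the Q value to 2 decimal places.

Q = 228.53

z = (36 − 35)/3.8 ≈ 0.2632.
Q = 208 + z·78 = 208 + (36 − 35)·78/3.8 ≈ 228.53.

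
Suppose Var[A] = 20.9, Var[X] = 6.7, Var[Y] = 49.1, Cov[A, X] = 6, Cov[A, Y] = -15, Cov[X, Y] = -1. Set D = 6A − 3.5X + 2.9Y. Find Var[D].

Var[D] = a²·Var[A] + b²·Var[X] + c²·Var[Y] + 2ab·Cov[A, X] + 2ac·Cov[A, Y] + 2bc·Cov[X, Y], with a = 6, b = -3.5, c = 2.9.
= 752.4 + 82.075 + 412.931 + (-252) + (-522) + 20.3
= 493.706.

Var[D] = 493.706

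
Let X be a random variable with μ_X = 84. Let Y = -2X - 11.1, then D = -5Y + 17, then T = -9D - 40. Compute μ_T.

μ_T = -8252.5

μ_Y = (-2)·84 + (-11.1) = -179.1.
μ_D = (-5)·(-179.1) + 17 = 912.5.
μ_T = (-9)·912.5 + (-40) = -8252.5.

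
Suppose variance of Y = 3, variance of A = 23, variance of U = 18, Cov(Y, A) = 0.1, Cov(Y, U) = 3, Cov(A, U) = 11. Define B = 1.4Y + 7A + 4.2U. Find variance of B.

variance of B = 2134.44

variance of B = a²·variance of Y + b²·variance of A + c²·variance of U + 2ab·Cov(Y, A) + 2ac·Cov(Y, U) + 2bc·Cov(A, U), with a = 1.4, b = 7, c = 4.2.
= 5.88 + 1127 + 317.52 + 1.96 + 35.28 + 646.8
= 2134.44.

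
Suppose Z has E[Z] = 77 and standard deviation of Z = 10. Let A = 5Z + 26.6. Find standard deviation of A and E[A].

A = 5Z + 26.6 is linear with a = 5, b = 26.6.
standard deviation of A = |a|·standard deviation of Z = |5|·10 = 50.
E[A] = a·E[Z] + b = 5·77 + 26.6 = 411.6.

standard deviation of A = 50, E[A] = 411.6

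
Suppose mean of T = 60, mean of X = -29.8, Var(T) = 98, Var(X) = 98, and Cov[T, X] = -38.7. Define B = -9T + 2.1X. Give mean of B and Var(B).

mean of B = (-9)·mean of T + 2.1·mean of X = (-9)·60 + 2.1·(-29.8) = -602.58.
Var(B) = a²·Var(T) + b²·Var(X) + 2ab·Cov[T, X] with a = -9, b = 2.1.
= (-9)²·98 + 2.1²·98 + 2·(-9)·2.1·(-38.7)
= 7938 + 432.18 + 1462.86 = 9833.04.

mean of B = -602.58, Var(B) = 9833.04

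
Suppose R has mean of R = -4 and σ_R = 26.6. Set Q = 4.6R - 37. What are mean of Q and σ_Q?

mean of Q = -55.4, σ_Q = 122.36

Q = 4.6R - 37 is linear with a = 4.6, b = -37.
mean of Q = a·mean of R + b = 4.6·(-4) + (-37) = -55.4.
σ_Q = |a|·σ_R = |4.6|·26.6 = 122.36.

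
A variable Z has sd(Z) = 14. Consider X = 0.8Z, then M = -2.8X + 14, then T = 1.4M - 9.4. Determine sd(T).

sd(T) = 43.904

sd(X) = |0.8|·14 = 11.2.
sd(M) = |-2.8|·11.2 = 31.36.
sd(T) = |1.4|·31.36 = 43.904.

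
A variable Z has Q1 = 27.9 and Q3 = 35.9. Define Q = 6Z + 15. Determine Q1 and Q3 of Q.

a = 6 > 0: Q1(Q) = a·Q1(Z)+b = 182.4, Q3(Q) = a·Q3(Z)+b = 230.4.

Q1(Q) = 182.4, Q3(Q) = 230.4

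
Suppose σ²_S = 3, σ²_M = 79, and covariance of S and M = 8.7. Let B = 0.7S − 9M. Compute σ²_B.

σ²_B = a²·σ²_S + b²·σ²_M + 2ab·covariance of S and M with a = 0.7, b = -9.
= 0.7²·3 + (-9)²·79 + 2·0.7·(-9)·8.7
= 1.47 + 6399 + (-109.62) = 6290.85.

σ²_B = 6290.85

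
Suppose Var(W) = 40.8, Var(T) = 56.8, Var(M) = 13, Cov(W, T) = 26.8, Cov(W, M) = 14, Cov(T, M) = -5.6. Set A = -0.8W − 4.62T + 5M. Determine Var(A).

Var(A) = 1908.29952

Var(A) = a²·Var(W) + b²·Var(T) + c²·Var(M) + 2ab·Cov(W, T) + 2ac·Cov(W, M) + 2bc·Cov(T, M), with a = -0.8, b = -4.62, c = 5.
= 26.112 + 1212.36192 + 325 + 198.1056 + (-112) + 258.72
= 1908.29952.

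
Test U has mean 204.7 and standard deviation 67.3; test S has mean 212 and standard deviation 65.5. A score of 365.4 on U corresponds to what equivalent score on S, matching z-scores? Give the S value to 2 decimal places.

S = 368.40

z = (365.4 − 204.7)/67.3 ≈ 2.3878.
S = 212 + z·65.5 = 212 + (365.4 − 204.7)·65.5/67.3 ≈ 368.40.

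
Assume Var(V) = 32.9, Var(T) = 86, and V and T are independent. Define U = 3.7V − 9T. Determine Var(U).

Var(U) = 7416.401

Var(U) = a²·Var(V) + b²·Var(T) + 2ab·Cov(V, T) with a = 3.7, b = -9.
Independence gives Cov(V, T) = 0.
= 3.7²·32.9 + (-9)²·86 + 2·3.7·(-9)·0
= 450.401 + 6966 + 0 = 7416.401.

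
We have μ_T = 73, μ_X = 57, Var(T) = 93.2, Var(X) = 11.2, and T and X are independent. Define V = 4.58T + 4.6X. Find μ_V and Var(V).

μ_V = 596.54, Var(V) = 2191.99248

μ_V = 4.58·μ_T + 4.6·μ_X = 4.58·73 + 4.6·57 = 596.54.
Var(V) = a²·Var(T) + b²·Var(X) + 2ab·Cov[T, X] with a = 4.58, b = 4.6.
Independence gives Cov[T, X] = 0.
= 4.58²·93.2 + 4.6²·11.2 + 2·4.58·4.6·0
= 1955.00048 + 236.992 + 0 = 2191.99248.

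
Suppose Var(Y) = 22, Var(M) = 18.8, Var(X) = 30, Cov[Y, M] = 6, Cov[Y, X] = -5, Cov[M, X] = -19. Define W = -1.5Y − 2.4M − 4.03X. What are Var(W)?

Var(W) = a²·Var(Y) + b²·Var(M) + c²·Var(X) + 2ab·Cov[Y, M] + 2ac·Cov[Y, X] + 2bc·Cov[M, X], with a = -1.5, b = -2.4, c = -4.03.
= 49.5 + 108.288 + 487.227 + 43.2 + (-60.45) + (-367.536)
= 260.229.

Var(W) = 260.229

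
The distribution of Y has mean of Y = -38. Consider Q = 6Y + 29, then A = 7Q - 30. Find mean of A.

mean of Q = 6·(-38) + 29 = -199.
mean of A = 7·(-199) + (-30) = -1423.

mean of A = -1423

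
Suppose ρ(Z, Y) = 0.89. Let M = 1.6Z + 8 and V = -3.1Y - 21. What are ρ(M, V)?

ρ(M, V) = -0.89

Linear rescalings preserve |correlation|; the slopes 1.6 and -3.1 have opposite signs, so the correlation flips sign: ρ(M, V) = −ρ(Z, Y) = -0.89.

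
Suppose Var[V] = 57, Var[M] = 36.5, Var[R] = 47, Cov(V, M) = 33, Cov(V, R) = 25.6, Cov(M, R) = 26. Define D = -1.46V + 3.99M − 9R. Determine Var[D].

Var[D] = 2930.55645

Var[D] = a²·Var[V] + b²·Var[M] + c²·Var[R] + 2ab·Cov(V, M) + 2ac·Cov(V, R) + 2bc·Cov(M, R), with a = -1.46, b = 3.99, c = -9.
= 121.5012 + 581.08365 + 3807 + (-384.4764) + 672.768 + (-1867.32)
= 2930.55645.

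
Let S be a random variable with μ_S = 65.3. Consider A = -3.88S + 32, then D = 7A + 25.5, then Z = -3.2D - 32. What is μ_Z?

μ_A = (-3.88)·65.3 + 32 = -221.364.
μ_D = 7·(-221.364) + 25.5 = -1524.048.
μ_Z = (-3.2)·(-1524.048) + (-32) = 4844.9536.

μ_Z = 4844.9536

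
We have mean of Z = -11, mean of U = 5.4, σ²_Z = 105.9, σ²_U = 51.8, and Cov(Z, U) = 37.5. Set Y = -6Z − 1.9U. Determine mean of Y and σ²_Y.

mean of Y = (-6)·mean of Z + (-1.9)·mean of U = (-6)·(-11) + (-1.9)·5.4 = 55.74.
σ²_Y = a²·σ²_Z + b²·σ²_U + 2ab·Cov(Z, U) with a = -6, b = -1.9.
= (-6)²·105.9 + (-1.9)²·51.8 + 2·(-6)·(-1.9)·37.5
= 3812.4 + 186.998 + 855 = 4854.398.

mean of Y = 55.74, σ²_Y = 4854.398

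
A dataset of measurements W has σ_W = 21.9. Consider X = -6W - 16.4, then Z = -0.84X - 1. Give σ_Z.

σ_Z = 110.376

σ_X = |-6|·21.9 = 131.4.
σ_Z = |-0.84|·131.4 = 110.376.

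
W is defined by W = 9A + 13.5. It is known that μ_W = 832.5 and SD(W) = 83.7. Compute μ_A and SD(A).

μ_A = 91, SD(A) = 9.3

From W = 9A + 13.5: μ_W = a·μ_A + b, so μ_A = (μ_W − b)/a = (832.5 − 13.5)/9 = 91.
SD(W) = |a|·SD(A), so SD(A) = 83.7/|9| = 9.3.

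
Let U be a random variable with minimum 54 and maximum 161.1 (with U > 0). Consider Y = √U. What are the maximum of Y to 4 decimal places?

max(Y) = 12.6925

√U is increasing on this domain, so max(Y) comes from max(U) = 161.1: max(Y) = √(161.1) ≈ 12.6925.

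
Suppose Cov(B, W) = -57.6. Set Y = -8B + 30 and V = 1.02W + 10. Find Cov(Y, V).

Cov(Y, V) = a·c·Cov(B, W) = (-8)·1.02·(-57.6) = 470.016. Additive constants drop out.

Cov(Y, V) = 470.016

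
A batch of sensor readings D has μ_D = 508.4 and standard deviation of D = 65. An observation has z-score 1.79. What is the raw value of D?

D = μ_D + z·standard deviation of D = 508.4 + 1.79·65 = 624.75.

D = 624.75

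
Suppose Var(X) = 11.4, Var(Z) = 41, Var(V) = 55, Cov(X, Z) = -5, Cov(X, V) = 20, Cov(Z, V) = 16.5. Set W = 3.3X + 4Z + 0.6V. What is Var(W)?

Var(W) = a²·Var(X) + b²·Var(Z) + c²·Var(V) + 2ab·Cov(X, Z) + 2ac·Cov(X, V) + 2bc·Cov(Z, V), with a = 3.3, b = 4, c = 0.6.
= 124.146 + 656 + 19.8 + (-132) + 79.2 + 79.2
= 826.346.

Var(W) = 826.346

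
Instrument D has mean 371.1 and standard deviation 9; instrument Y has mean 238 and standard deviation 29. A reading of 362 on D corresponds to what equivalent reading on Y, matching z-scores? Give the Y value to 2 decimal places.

z = (362 − 371.1)/9 ≈ -1.0111.
Y = 238 + z·29 = 238 + (362 − 371.1)·29/9 ≈ 208.68.

Y = 208.68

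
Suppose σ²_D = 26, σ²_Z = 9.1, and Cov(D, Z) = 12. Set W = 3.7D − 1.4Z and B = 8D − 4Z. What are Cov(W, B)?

Cov(W, B) = 508.56

By bilinearity, Cov(W, B) = ac·σ²_D + bd·σ²_Z + (ad+bc)·Cov(D, Z), with a=3.7, b=-1.4, c=8, d=-4.
ac·σ²_D = 3.7·8·26 = 769.6
bd·σ²_Z = (-1.4)·(-4)·9.1 = 50.96
(ad+bc)·Cov(D, Z) = (-26)·12 = -312
Cov(W, B) = 769.6 + 50.96 + (-312) = 508.56.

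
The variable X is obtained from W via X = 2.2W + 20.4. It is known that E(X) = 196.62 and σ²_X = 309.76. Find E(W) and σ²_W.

From X = 2.2W + 20.4: E(X) = a·E(W) + b, so E(W) = (E(X) − b)/a = (196.62 − 20.4)/2.2 = 80.1.
σ²_X = a²·σ²_W, so σ²_W = 309.76/2.2² = 64.

E(W) = 80.1, σ²_W = 64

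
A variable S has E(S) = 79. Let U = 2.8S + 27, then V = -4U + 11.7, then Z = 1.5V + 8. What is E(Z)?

E(Z) = -1463.65

E(U) = 2.8·79 + 27 = 248.2.
E(V) = (-4)·248.2 + 11.7 = -981.1.
E(Z) = 1.5·(-981.1) + 8 = -1463.65.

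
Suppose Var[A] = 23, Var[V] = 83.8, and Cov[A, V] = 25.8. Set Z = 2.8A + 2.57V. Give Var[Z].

Var[Z] = a²·Var[A] + b²·Var[V] + 2ab·Cov[A, V] with a = 2.8, b = 2.57.
= 2.8²·23 + 2.57²·83.8 + 2·2.8·2.57·25.8
= 180.32 + 553.49062 + 371.3136 = 1105.12422.

Var[Z] = 1105.12422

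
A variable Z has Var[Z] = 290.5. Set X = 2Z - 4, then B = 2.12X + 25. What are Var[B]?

Var[X] = 2²·290.5 = 1162.
Var[B] = 2.12²·1162 = 5222.4928.

Var[B] = 5222.4928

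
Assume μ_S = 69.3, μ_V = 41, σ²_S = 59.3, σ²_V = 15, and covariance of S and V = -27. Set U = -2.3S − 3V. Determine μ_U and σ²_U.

μ_U = -282.39, σ²_U = 76.097

μ_U = (-2.3)·μ_S + (-3)·μ_V = (-2.3)·69.3 + (-3)·41 = -282.39.
σ²_U = a²·σ²_S + b²·σ²_V + 2ab·covariance of S and V with a = -2.3, b = -3.
= (-2.3)²·59.3 + (-3)²·15 + 2·(-2.3)·(-3)·(-27)
= 313.697 + 135 + (-372.6) = 76.097.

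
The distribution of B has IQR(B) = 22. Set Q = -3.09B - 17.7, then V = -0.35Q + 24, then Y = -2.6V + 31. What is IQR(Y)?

IQR(Q) = |-3.09|·22 = 67.98.
IQR(V) = |-0.35|·67.98 = 23.793.
IQR(Y) = |-2.6|·23.793 = 61.8618.

IQR(Y) = 61.8618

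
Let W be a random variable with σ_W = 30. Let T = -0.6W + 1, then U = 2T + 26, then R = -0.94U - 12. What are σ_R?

σ_T = |-0.6|·30 = 18.
σ_U = |2|·18 = 36.
σ_R = |-0.94|·36 = 33.84.

σ_R = 33.84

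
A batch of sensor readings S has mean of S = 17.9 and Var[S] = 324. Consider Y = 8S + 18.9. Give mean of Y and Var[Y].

Y = 8S + 18.9 is linear with a = 8, b = 18.9.
mean of Y = a·mean of S + b = 8·17.9 + 18.9 = 162.1.
Var[Y] = a²·Var[S] = 8²·324 = 20736 (the additive constant 18.9 does not affect variance).

mean of Y = 162.1, Var[Y] = 20736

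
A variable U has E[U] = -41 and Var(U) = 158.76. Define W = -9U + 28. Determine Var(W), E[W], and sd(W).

W = -9U + 28 is linear with a = -9, b = 28.
Var(W) = a²·Var(U) = (-9)²·158.76 = 12859.56 (the additive constant 28 does not affect variance).
E[W] = a·E[U] + b = (-9)·(-41) + 28 = 397.
sd(U) = √158.76 = 12.6.
sd(W) = |a|·sd(U) = |-9|·12.6 = 113.4.

Var(W) = 12859.56, E[W] = 397, sd(W) = 113.4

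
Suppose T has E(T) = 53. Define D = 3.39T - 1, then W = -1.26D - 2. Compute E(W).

E(D) = 3.39·53 + (-1) = 178.67.
E(W) = (-1.26)·178.67 + (-2) = -227.1242.

E(W) = -227.1242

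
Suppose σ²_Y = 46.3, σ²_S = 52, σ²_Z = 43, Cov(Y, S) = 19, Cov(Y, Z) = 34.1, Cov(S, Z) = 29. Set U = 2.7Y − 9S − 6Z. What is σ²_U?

σ²_U = 7201.287

σ²_U = a²·σ²_Y + b²·σ²_S + c²·σ²_Z + 2ab·Cov(Y, S) + 2ac·Cov(Y, Z) + 2bc·Cov(S, Z), with a = 2.7, b = -9, c = -6.
= 337.527 + 4212 + 1548 + (-923.4) + (-1104.84) + 3132
= 7201.287.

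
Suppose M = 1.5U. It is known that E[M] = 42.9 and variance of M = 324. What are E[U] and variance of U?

From M = 1.5U: E[M] = a·E[U] + b, so E[U] = (E[M] − b)/a = (42.9 − 0)/1.5 = 28.6.
variance of M = a²·variance of U, so variance of U = 324/1.5² = 144.

E[U] = 28.6, variance of U = 144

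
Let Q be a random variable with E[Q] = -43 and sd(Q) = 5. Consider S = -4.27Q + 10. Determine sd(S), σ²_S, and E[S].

sd(S) = 21.35, σ²_S = 455.8225, E[S] = 193.61

S = -4.27Q + 10 is linear with a = -4.27, b = 10.
sd(S) = |a|·sd(Q) = |-4.27|·5 = 21.35.
σ²_Q = 5² = 25.
σ²_S = a²·σ²_Q = (-4.27)²·25 = 455.8225 (the additive constant 10 does not affect variance).
E[S] = a·E[Q] + b = (-4.27)·(-43) + 10 = 193.61.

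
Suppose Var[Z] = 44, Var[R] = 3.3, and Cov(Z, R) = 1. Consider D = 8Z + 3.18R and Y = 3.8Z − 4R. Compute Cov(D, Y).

By bilinearity, Cov(D, Y) = ac·Var[Z] + bd·Var[R] + (ad+bc)·Cov(Z, R), with a=8, b=3.18, c=3.8, d=-4.
ac·Var[Z] = 8·3.8·44 = 1337.6
bd·Var[R] = 3.18·(-4)·3.3 = -41.976
(ad+bc)·Cov(Z, R) = (-19.916)·1 = -19.916
Cov(D, Y) = 1337.6 + (-41.976) + (-19.916) = 1275.708.

Cov(D, Y) = 1275.708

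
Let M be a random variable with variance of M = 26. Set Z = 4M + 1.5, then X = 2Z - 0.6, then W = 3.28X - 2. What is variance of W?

variance of Z = 4²·26 = 416.
variance of X = 2²·416 = 1664.
variance of W = 3.28²·1664 = 17901.9776.

variance of W = 17901.9776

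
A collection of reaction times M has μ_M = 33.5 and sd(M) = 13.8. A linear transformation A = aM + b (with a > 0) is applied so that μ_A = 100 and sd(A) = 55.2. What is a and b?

a = 4, b = -34

sd(A) = a·sd(M) (a > 0), so a = 55.2/13.8 = 4.
μ_A = a·μ_M + b, so b = 100 − 4·33.5 = -34.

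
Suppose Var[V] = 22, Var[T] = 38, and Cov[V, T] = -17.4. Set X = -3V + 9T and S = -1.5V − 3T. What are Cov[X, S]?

Cov[X, S] = -848.7

By bilinearity, Cov[X, S] = ac·Var[V] + bd·Var[T] + (ad+bc)·Cov[V, T], with a=-3, b=9, c=-1.5, d=-3.
ac·Var[V] = (-3)·(-1.5)·22 = 99
bd·Var[T] = 9·(-3)·38 = -1026
(ad+bc)·Cov[V, T] = (-4.5)·(-17.4) = 78.3
Cov[X, S] = 99 + (-1026) + 78.3 = -848.7.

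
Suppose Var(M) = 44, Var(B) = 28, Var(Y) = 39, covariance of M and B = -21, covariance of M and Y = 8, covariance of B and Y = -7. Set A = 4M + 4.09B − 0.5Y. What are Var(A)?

Var(A) = 491.6468

Var(A) = a²·Var(M) + b²·Var(B) + c²·Var(Y) + 2ab·covariance of M and B + 2ac·covariance of M and Y + 2bc·covariance of B and Y, with a = 4, b = 4.09, c = -0.5.
= 704 + 468.3868 + 9.75 + (-687.12) + (-32) + 28.63
= 491.6468.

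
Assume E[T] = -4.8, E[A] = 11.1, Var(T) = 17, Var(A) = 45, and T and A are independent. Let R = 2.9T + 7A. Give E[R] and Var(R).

E[R] = 2.9·E[T] + 7·E[A] = 2.9·(-4.8) + 7·11.1 = 63.78.
Var(R) = a²·Var(T) + b²·Var(A) + 2ab·covariance of T and A with a = 2.9, b = 7.
Independence gives covariance of T and A = 0.
= 2.9²·17 + 7²·45 + 2·2.9·7·0
= 142.97 + 2205 + 0 = 2347.97.

E[R] = 63.78, Var(R) = 2347.97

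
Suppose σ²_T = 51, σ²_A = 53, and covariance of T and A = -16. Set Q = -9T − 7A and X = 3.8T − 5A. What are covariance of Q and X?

By bilinearity, covariance of Q and X = ac·σ²_T + bd·σ²_A + (ad+bc)·covariance of T and A, with a=-9, b=-7, c=3.8, d=-5.
ac·σ²_T = (-9)·3.8·51 = -1744.2
bd·σ²_A = (-7)·(-5)·53 = 1855
(ad+bc)·covariance of T and A = (18.4)·(-16) = -294.4
covariance of Q and X = -1744.2 + 1855 + (-294.4) = -183.6.

covariance of Q and X = -183.6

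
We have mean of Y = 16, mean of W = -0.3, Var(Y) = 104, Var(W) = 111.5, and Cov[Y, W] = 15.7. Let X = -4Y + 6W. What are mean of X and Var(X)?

mean of X = -65.8, Var(X) = 4924.4

mean of X = (-4)·mean of Y + 6·mean of W = (-4)·16 + 6·(-0.3) = -65.8.
Var(X) = a²·Var(Y) + b²·Var(W) + 2ab·Cov[Y, W] with a = -4, b = 6.
= (-4)²·104 + 6²·111.5 + 2·(-4)·6·15.7
= 1664 + 4014 + (-753.6) = 4924.4.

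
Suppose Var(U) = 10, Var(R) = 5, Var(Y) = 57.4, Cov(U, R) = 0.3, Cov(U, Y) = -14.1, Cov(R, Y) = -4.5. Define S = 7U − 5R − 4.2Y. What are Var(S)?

Var(S) = 2246.616

Var(S) = a²·Var(U) + b²·Var(R) + c²·Var(Y) + 2ab·Cov(U, R) + 2ac·Cov(U, Y) + 2bc·Cov(R, Y), with a = 7, b = -5, c = -4.2.
= 490 + 125 + 1012.536 + (-21) + 829.08 + (-189)
= 2246.616.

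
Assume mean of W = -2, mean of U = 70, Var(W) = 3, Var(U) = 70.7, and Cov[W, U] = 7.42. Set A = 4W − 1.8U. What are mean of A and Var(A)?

mean of A = 4·mean of W + (-1.8)·mean of U = 4·(-2) + (-1.8)·70 = -134.
Var(A) = a²·Var(W) + b²·Var(U) + 2ab·Cov[W, U] with a = 4, b = -1.8.
= 4²·3 + (-1.8)²·70.7 + 2·4·(-1.8)·7.42
= 48 + 229.068 + (-106.848) = 170.22.

mean of A = -134, Var(A) = 170.22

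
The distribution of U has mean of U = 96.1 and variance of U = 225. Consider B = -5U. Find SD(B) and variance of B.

B = -5U is linear with a = -5, b = 0.
SD(U) = √225 = 15.
SD(B) = |a|·SD(U) = |-5|·15 = 75.
variance of B = a²·variance of U = (-5)²·225 = 5625.

SD(B) = 75, variance of B = 5625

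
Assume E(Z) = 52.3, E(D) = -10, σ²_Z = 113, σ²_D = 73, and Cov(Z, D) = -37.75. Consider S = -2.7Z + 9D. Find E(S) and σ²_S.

E(S) = (-2.7)·E(Z) + 9·E(D) = (-2.7)·52.3 + 9·(-10) = -231.21.
σ²_S = a²·σ²_Z + b²·σ²_D + 2ab·Cov(Z, D) with a = -2.7, b = 9.
= (-2.7)²·113 + 9²·73 + 2·(-2.7)·9·(-37.75)
= 823.77 + 5913 + 1834.65 = 8571.42.

E(S) = -231.21, σ²_S = 8571.42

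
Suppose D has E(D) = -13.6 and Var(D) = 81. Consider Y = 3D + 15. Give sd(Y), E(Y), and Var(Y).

Y = 3D + 15 is linear with a = 3, b = 15.
sd(D) = √81 = 9.
sd(Y) = |a|·sd(D) = |3|·9 = 27.
E(Y) = a·E(D) + b = 3·(-13.6) + 15 = -25.8.
Var(Y) = a²·Var(D) = 3²·81 = 729 (the additive constant 15 does not affect variance).

sd(Y) = 27, E(Y) = -25.8, Var(Y) = 729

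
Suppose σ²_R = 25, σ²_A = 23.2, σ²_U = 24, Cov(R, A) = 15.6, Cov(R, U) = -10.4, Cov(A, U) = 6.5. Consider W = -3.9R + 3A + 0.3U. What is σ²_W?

σ²_W = a²·σ²_R + b²·σ²_A + c²·σ²_U + 2ab·Cov(R, A) + 2ac·Cov(R, U) + 2bc·Cov(A, U), with a = -3.9, b = 3, c = 0.3.
= 380.25 + 208.8 + 2.16 + (-365.04) + 24.336 + 11.7
= 262.206.

σ²_W = 262.206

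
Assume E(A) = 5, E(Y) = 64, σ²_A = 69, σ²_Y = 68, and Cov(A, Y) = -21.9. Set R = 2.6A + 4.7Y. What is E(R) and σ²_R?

E(R) = 2.6·E(A) + 4.7·E(Y) = 2.6·5 + 4.7·64 = 313.8.
σ²_R = a²·σ²_A + b²·σ²_Y + 2ab·Cov(A, Y) with a = 2.6, b = 4.7.
= 2.6²·69 + 4.7²·68 + 2·2.6·4.7·(-21.9)
= 466.44 + 1502.12 + (-535.236) = 1433.324.

E(R) = 313.8, σ²_R = 1433.324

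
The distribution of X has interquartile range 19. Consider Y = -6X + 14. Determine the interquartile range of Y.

IQR(Y) = 114

Under Y = aX + b, IQR(Y) = |a|·IQR(X) = |-6|·19 = 114 (shifts cancel; spread scales by |a|).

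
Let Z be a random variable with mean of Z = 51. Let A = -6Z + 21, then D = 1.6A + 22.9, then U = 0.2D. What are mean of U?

mean of A = (-6)·51 + 21 = -285.
mean of D = 1.6·(-285) + 22.9 = -433.1.
mean of U = 0.2·(-433.1) = -86.62.

mean of U = -86.62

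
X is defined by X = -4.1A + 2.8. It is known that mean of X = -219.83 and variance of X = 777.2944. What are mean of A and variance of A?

mean of A = 54.3, variance of A = 46.24

From X = -4.1A + 2.8: mean of X = a·mean of A + b, so mean of A = (mean of X − b)/a = (-219.83 − 2.8)/(-4.1) = 54.3.
variance of X = a²·variance of A, so variance of A = 777.2944/(-4.1)² = 46.24.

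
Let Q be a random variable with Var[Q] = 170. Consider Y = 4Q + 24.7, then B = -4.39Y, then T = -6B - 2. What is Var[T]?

Var[T] = 1887124.032

Var[Y] = 4²·170 = 2720.
Var[B] = (-4.39)²·2720 = 52420.112.
Var[T] = (-6)²·52420.112 = 1887124.032.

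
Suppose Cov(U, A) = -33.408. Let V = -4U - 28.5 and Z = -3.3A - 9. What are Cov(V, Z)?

Cov(V, Z) = -440.9856

Cov(V, Z) = a·c·Cov(U, A) = (-4)·(-3.3)·(-33.408) = -440.9856. Additive constants drop out.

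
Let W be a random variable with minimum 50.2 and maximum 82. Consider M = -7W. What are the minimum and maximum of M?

a = -7 < 0, so order reverses: min(M) = a·max(W)+b = (-7)·82 = -574; max(M) = a·min(W)+b = (-7)·50.2 = -351.4.

min(M) = -574, max(M) = -351.4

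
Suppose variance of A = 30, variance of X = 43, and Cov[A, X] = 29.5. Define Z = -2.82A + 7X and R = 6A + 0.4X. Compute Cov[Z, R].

By bilinearity, Cov[Z, R] = ac·variance of A + bd·variance of X + (ad+bc)·Cov[A, X], with a=-2.82, b=7, c=6, d=0.4.
ac·variance of A = (-2.82)·6·30 = -507.6
bd·variance of X = 7·0.4·43 = 120.4
(ad+bc)·Cov[A, X] = (40.872)·29.5 = 1205.724
Cov[Z, R] = -507.6 + 120.4 + 1205.724 = 818.524.

Cov[Z, R] = 818.524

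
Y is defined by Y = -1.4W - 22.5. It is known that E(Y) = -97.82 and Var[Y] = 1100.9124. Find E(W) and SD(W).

From Y = -1.4W - 22.5: E(Y) = a·E(W) + b, so E(W) = (E(Y) − b)/a = (-97.82 − (-22.5))/(-1.4) = 53.8.
SD(Y) = √1100.9124 = 33.18.
SD(Y) = |a|·SD(W), so SD(W) = 33.18/|-1.4| = 23.7.

E(W) = 53.8, SD(W) = 23.7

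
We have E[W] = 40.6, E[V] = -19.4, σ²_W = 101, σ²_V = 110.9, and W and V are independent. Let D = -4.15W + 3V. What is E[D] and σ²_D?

E[D] = -226.69, σ²_D = 2737.5725

E[D] = (-4.15)·E[W] + 3·E[V] = (-4.15)·40.6 + 3·(-19.4) = -226.69.
σ²_D = a²·σ²_W + b²·σ²_V + 2ab·Cov[W, V] with a = -4.15, b = 3.
Independence gives Cov[W, V] = 0.
= (-4.15)²·101 + 3²·110.9 + 2·(-4.15)·3·0
= 1739.4725 + 998.1 + 0 = 2737.5725.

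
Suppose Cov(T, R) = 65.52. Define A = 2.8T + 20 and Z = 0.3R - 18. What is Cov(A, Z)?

Cov(A, Z) = 55.0368

Cov(A, Z) = a·c·Cov(T, R) = 2.8·0.3·65.52 = 55.0368. Additive constants drop out.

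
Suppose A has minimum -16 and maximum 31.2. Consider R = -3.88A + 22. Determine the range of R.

Range(R) = 183.136

Range of A = 31.2 − (-16) = 47.2.
Range(R) = |a|·Range(A) = |-3.88|·47.2 = 183.136.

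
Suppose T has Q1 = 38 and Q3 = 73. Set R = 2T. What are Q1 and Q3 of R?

a = 2 > 0: Q1(R) = a·Q1(T)+b = 76, Q3(R) = a·Q3(T)+b = 146.

Q1(R) = 76, Q3(R) = 146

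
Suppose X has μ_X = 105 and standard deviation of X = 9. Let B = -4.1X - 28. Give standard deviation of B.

B = -4.1X - 28 is linear with a = -4.1, b = -28.
standard deviation of B = |a|·standard deviation of X = |-4.1|·9 = 36.9.

standard deviation of B = 36.9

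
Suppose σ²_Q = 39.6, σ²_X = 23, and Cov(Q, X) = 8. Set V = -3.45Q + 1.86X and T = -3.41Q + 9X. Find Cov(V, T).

Cov(V, T) = 551.7534

By bilinearity, Cov(V, T) = ac·σ²_Q + bd·σ²_X + (ad+bc)·Cov(Q, X), with a=-3.45, b=1.86, c=-3.41, d=9.
ac·σ²_Q = (-3.45)·(-3.41)·39.6 = 465.8742
bd·σ²_X = 1.86·9·23 = 385.02
(ad+bc)·Cov(Q, X) = (-37.3926)·8 = -299.1408
Cov(V, T) = 465.8742 + 385.02 + (-299.1408) = 551.7534.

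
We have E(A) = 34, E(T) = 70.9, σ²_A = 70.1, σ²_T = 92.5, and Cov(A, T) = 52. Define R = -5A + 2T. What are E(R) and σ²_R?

E(R) = -28.2, σ²_R = 1082.5

E(R) = (-5)·E(A) + 2·E(T) = (-5)·34 + 2·70.9 = -28.2.
σ²_R = a²·σ²_A + b²·σ²_T + 2ab·Cov(A, T) with a = -5, b = 2.
= (-5)²·70.1 + 2²·92.5 + 2·(-5)·2·52
= 1752.5 + 370 + (-1040) = 1082.5.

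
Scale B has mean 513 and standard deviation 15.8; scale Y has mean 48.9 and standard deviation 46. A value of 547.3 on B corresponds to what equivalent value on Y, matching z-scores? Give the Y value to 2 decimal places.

Y = 148.76

z = (547.3 − 513)/15.8 ≈ 2.1709.
Y = 48.9 + z·46 = 48.9 + (547.3 − 513)·46/15.8 ≈ 148.76.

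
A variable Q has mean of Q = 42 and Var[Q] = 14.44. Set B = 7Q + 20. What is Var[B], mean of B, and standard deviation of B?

Var[B] = 707.56, mean of B = 314, standard deviation of B = 26.6

B = 7Q + 20 is linear with a = 7, b = 20.
Var[B] = a²·Var[Q] = 7²·14.44 = 707.56 (the additive constant 20 does not affect variance).
mean of B = a·mean of Q + b = 7·42 + 20 = 314.
standard deviation of Q = √14.44 = 3.8.
standard deviation of B = |a|·standard deviation of Q = |7|·3.8 = 26.6.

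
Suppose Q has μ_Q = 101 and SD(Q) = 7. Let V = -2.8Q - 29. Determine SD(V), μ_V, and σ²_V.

V = -2.8Q - 29 is linear with a = -2.8, b = -29.
SD(V) = |a|·SD(Q) = |-2.8|·7 = 19.6.
μ_V = a·μ_Q + b = (-2.8)·101 + (-29) = -311.8.
σ²_Q = 7² = 49.
σ²_V = a²·σ²_Q = (-2.8)²·49 = 384.16 (the additive constant -29 does not affect variance).

SD(V) = 19.6, μ_V = -311.8, σ²_V = 384.16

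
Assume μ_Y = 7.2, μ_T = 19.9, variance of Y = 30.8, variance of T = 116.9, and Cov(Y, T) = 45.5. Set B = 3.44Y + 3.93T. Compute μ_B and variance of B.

μ_B = 3.44·μ_Y + 3.93·μ_T = 3.44·7.2 + 3.93·19.9 = 102.975.
variance of B = a²·variance of Y + b²·variance of T + 2ab·Cov(Y, T) with a = 3.44, b = 3.93.
= 3.44²·30.8 + 3.93²·116.9 + 2·3.44·3.93·45.5
= 364.47488 + 1805.50881 + 1230.2472 = 3400.23089.

μ_B = 102.975, variance of B = 3400.23089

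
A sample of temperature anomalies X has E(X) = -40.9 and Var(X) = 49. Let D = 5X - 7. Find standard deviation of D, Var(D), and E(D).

D = 5X - 7 is linear with a = 5, b = -7.
standard deviation of X = √49 = 7.
standard deviation of D = |a|·standard deviation of X = |5|·7 = 35.
Var(D) = a²·Var(X) = 5²·49 = 1225 (the additive constant -7 does not affect variance).
E(D) = a·E(X) + b = 5·(-40.9) + (-7) = -211.5.

standard deviation of D = 35, Var(D) = 1225, E(D) = -211.5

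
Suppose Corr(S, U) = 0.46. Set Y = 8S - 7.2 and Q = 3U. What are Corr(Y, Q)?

Corr(Y, Q) = 0.46

Linear rescalings preserve correlation up to sign; here the slopes 8 and 3 have the same sign, so Corr(Y, Q) = Corr(S, U) = 0.46.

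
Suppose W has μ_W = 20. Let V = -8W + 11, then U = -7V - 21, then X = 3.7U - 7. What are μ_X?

μ_X = 3774.4

μ_V = (-8)·20 + 11 = -149.
μ_U = (-7)·(-149) + (-21) = 1022.
μ_X = 3.7·1022 + (-7) = 3774.4.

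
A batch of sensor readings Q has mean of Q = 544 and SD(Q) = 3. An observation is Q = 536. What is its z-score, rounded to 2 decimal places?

z = (Q − mean of Q) / SD(Q) = (536 − 544) / 3 ≈ -2.67.

z = -2.67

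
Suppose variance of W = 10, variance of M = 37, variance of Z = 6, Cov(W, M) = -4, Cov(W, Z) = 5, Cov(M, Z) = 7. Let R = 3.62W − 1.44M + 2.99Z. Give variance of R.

variance of R = a²·variance of W + b²·variance of M + c²·variance of Z + 2ab·Cov(W, M) + 2ac·Cov(W, Z) + 2bc·Cov(M, Z), with a = 3.62, b = -1.44, c = 2.99.
= 131.044 + 76.7232 + 53.6406 + 41.7024 + 108.238 + (-60.2784)
= 351.0698.

variance of R = 351.0698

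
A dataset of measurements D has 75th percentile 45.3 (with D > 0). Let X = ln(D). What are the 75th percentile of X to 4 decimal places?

75th percentile of X = 3.8133

ln(D) is increasing, so P_{75}(X) = g(P_{75}(D)) ≈ 3.8133.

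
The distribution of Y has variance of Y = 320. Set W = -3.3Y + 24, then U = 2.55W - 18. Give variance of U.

variance of U = 22659.912

variance of W = (-3.3)²·320 = 3484.8.
variance of U = 2.55²·3484.8 = 22659.912.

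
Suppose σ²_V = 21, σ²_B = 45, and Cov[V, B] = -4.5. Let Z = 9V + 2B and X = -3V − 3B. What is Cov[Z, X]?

By bilinearity, Cov[Z, X] = ac·σ²_V + bd·σ²_B + (ad+bc)·Cov[V, B], with a=9, b=2, c=-3, d=-3.
ac·σ²_V = 9·(-3)·21 = -567
bd·σ²_B = 2·(-3)·45 = -270
(ad+bc)·Cov[V, B] = (-33)·(-4.5) = 148.5
Cov[Z, X] = -567 + (-270) + 148.5 = -688.5.

Cov[Z, X] = -688.5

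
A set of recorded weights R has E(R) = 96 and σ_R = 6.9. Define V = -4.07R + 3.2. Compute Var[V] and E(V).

V = -4.07R + 3.2 is linear with a = -4.07, b = 3.2.
Var[R] = 6.9² = 47.61.
Var[V] = a²·Var[R] = (-4.07)²·47.61 = 788.654889 (the additive constant 3.2 does not affect variance).
E(V) = a·E(R) + b = (-4.07)·96 + 3.2 = -387.52.

Var[V] = 788.654889, E(V) = -387.52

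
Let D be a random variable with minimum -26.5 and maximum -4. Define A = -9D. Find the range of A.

Range of D = -4 − (-26.5) = 22.5.
Range(A) = |a|·Range(D) = |-9|·22.5 = 202.5.

Range(A) = 202.5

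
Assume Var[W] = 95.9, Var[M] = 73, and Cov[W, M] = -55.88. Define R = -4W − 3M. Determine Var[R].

Var[R] = 850.28

Var[R] = a²·Var[W] + b²·Var[M] + 2ab·Cov[W, M] with a = -4, b = -3.
= (-4)²·95.9 + (-3)²·73 + 2·(-4)·(-3)·(-55.88)
= 1534.4 + 657 + (-1341.12) = 850.28.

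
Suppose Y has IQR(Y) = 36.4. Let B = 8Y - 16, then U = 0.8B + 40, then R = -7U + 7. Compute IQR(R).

IQR(R) = 1630.72

IQR(B) = |8|·36.4 = 291.2.
IQR(U) = |0.8|·291.2 = 232.96.
IQR(R) = |-7|·232.96 = 1630.72.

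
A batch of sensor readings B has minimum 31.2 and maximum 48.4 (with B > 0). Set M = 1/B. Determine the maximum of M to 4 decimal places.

max(M) = 0.0321

1/B is decreasing on this domain, so max(M) comes from min(B) = 31.2: max(M) = 1/(31.2) ≈ 0.0321.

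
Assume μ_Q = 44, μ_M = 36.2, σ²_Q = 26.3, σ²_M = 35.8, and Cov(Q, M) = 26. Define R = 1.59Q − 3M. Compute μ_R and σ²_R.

μ_R = 1.59·μ_Q + (-3)·μ_M = 1.59·44 + (-3)·36.2 = -38.64.
σ²_R = a²·σ²_Q + b²·σ²_M + 2ab·Cov(Q, M) with a = 1.59, b = -3.
= 1.59²·26.3 + (-3)²·35.8 + 2·1.59·(-3)·26
= 66.48903 + 322.2 + (-248.04) = 140.64903.

μ_R = -38.64, σ²_R = 140.64903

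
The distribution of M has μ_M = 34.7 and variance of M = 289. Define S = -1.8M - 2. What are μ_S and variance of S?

S = -1.8M - 2 is linear with a = -1.8, b = -2.
μ_S = a·μ_M + b = (-1.8)·34.7 + (-2) = -64.46.
variance of S = a²·variance of M = (-1.8)²·289 = 936.36 (the additive constant -2 does not affect variance).

μ_S = -64.46, variance of S = 936.36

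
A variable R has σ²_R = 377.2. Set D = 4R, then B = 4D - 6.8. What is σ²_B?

σ²_B = 96563.2

σ²_D = 4²·377.2 = 6035.2.
σ²_B = 4²·6035.2 = 96563.2.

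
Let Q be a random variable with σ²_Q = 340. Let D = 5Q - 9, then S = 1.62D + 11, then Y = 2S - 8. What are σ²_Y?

σ²_Y = 89229.6

σ²_D = 5²·340 = 8500.
σ²_S = 1.62²·8500 = 22307.4.
σ²_Y = 2²·22307.4 = 89229.6.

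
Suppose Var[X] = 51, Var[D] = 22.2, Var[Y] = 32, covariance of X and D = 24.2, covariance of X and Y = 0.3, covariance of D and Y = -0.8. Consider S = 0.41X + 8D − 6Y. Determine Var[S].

Var[S] = a²·Var[X] + b²·Var[D] + c²·Var[Y] + 2ab·covariance of X and D + 2ac·covariance of X and Y + 2bc·covariance of D and Y, with a = 0.41, b = 8, c = -6.
= 8.5731 + 1420.8 + 1152 + 158.752 + (-1.476) + 76.8
= 2815.4491.

Var[S] = 2815.4491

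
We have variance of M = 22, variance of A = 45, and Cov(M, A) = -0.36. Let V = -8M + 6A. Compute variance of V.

variance of V = a²·variance of M + b²·variance of A + 2ab·Cov(M, A) with a = -8, b = 6.
= (-8)²·22 + 6²·45 + 2·(-8)·6·(-0.36)
= 1408 + 1620 + 34.56 = 3062.56.

variance of V = 3062.56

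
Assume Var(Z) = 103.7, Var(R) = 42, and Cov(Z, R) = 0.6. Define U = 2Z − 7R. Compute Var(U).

Var(U) = a²·Var(Z) + b²·Var(R) + 2ab·Cov(Z, R) with a = 2, b = -7.
= 2²·103.7 + (-7)²·42 + 2·2·(-7)·0.6
= 414.8 + 2058 + (-16.8) = 2456.

Var(U) = 2456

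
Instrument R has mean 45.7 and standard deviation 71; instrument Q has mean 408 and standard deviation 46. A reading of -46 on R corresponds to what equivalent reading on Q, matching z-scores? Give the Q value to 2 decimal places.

Q = 348.59

z = (-46 − 45.7)/71 ≈ -1.2915.
Q = 408 + z·46 = 408 + (-46 − 45.7)·46/71 ≈ 348.59.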